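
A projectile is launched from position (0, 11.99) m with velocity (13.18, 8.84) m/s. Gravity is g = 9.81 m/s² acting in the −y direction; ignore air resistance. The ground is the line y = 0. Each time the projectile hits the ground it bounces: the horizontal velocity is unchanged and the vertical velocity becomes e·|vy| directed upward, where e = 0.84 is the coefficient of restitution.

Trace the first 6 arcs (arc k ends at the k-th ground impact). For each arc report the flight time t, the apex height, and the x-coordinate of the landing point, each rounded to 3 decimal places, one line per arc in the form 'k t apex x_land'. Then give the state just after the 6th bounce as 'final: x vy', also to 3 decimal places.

Arc 1: start y=11.990, vy=8.840 → t=2.706, apex=15.973, x_land=35.661, impact vy=-17.703
  bounce: vy ← 0.84·17.703 = 14.870
Arc 2: start y=0.000, vy=14.870 → t=3.032, apex=11.271, x_land=75.618, impact vy=-14.870
  bounce: vy ← 0.84·14.870 = 12.491
Arc 3: start y=0.000, vy=12.491 → t=2.547, apex=7.952, x_land=109.183, impact vy=-12.491
  bounce: vy ← 0.84·12.491 = 10.493
Arc 4: start y=0.000, vy=10.493 → t=2.139, apex=5.611, x_land=137.377, impact vy=-10.493
  bounce: vy ← 0.84·10.493 = 8.814
Arc 5: start y=0.000, vy=8.814 → t=1.797, apex=3.959, x_land=161.060, impact vy=-8.814
  bounce: vy ← 0.84·8.814 = 7.404
Arc 6: start y=0.000, vy=7.404 → t=1.509, apex=2.794, x_land=180.953, impact vy=-7.404
  bounce: vy ← 0.84·7.404 = 6.219

1 2.706 15.973 35.661
2 3.032 11.271 75.618
3 2.547 7.952 109.183
4 2.139 5.611 137.377
5 1.797 3.959 161.060
6 1.509 2.794 180.953
final: 180.953 6.219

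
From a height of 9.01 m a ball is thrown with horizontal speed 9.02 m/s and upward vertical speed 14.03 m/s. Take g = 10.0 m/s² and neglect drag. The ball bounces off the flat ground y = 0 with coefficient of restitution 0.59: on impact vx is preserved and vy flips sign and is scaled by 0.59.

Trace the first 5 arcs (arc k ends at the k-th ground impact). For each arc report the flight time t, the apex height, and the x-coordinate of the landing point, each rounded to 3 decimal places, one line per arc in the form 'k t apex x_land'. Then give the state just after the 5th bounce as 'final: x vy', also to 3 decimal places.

1 3.345 18.852 30.170
2 2.291 6.562 50.837
3 1.352 2.284 63.031
4 0.798 0.795 70.225
5 0.471 0.277 74.470
final: 74.470 1.388

Arc 1: start y=9.010, vy=14.030 → t=3.345, apex=18.852, x_land=30.170, impact vy=-19.418
  bounce: vy ← 0.59·19.418 = 11.456
Arc 2: start y=0.000, vy=11.456 → t=2.291, apex=6.562, x_land=50.837, impact vy=-11.456
  bounce: vy ← 0.59·11.456 = 6.759
Arc 3: start y=0.000, vy=6.759 → t=1.352, apex=2.284, x_land=63.031, impact vy=-6.759
  bounce: vy ← 0.59·6.759 = 3.988
Arc 4: start y=0.000, vy=3.988 → t=0.798, apex=0.795, x_land=70.225, impact vy=-3.988
  bounce: vy ← 0.59·3.988 = 2.353
Arc 5: start y=0.000, vy=2.353 → t=0.471, apex=0.277, x_land=74.470, impact vy=-2.353
  bounce: vy ← 0.59·2.353 = 1.388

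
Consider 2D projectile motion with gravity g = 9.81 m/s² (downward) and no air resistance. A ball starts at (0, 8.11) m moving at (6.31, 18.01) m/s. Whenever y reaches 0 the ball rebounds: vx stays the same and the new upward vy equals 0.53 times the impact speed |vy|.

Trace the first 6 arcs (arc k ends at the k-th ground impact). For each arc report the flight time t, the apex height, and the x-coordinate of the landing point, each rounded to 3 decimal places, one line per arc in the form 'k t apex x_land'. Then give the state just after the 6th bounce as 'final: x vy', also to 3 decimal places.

Arc 1: start y=8.110, vy=18.010 → t=4.077, apex=24.642, x_land=25.728, impact vy=-21.988
  bounce: vy ← 0.53·21.988 = 11.654
Arc 2: start y=0.000, vy=11.654 → t=2.376, apex=6.922, x_land=40.719, impact vy=-11.654
  bounce: vy ← 0.53·11.654 = 6.176
Arc 3: start y=0.000, vy=6.176 → t=1.259, apex=1.944, x_land=48.665, impact vy=-6.176
  bounce: vy ← 0.53·6.176 = 3.274
Arc 4: start y=0.000, vy=3.274 → t=0.667, apex=0.546, x_land=52.876, impact vy=-3.274
  bounce: vy ← 0.53·3.274 = 1.735
Arc 5: start y=0.000, vy=1.735 → t=0.354, apex=0.153, x_land=55.108, impact vy=-1.735
  bounce: vy ← 0.53·1.735 = 0.920
Arc 6: start y=0.000, vy=0.920 → t=0.187, apex=0.043, x_land=56.291, impact vy=-0.920
  bounce: vy ← 0.53·0.920 = 0.487

1 4.077 24.642 25.728
2 2.376 6.922 40.719
3 1.259 1.944 48.665
4 0.667 0.546 52.876
5 0.354 0.153 55.108
6 0.187 0.043 56.291
final: 56.291 0.487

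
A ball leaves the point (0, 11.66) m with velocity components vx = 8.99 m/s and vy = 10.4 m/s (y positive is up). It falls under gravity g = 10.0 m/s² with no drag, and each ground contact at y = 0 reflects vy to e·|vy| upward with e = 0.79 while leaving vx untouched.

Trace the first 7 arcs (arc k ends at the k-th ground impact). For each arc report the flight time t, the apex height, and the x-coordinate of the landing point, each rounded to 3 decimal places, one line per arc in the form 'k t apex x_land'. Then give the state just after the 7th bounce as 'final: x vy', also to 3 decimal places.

1 2.888 17.068 25.959
2 2.919 10.652 52.203
3 2.306 6.648 72.935
4 1.822 4.149 89.314
5 1.439 2.589 102.253
6 1.137 1.616 112.475
7 0.898 1.009 120.550
final: 120.550 3.548

Arc 1: start y=11.660, vy=10.400 → t=2.888, apex=17.068, x_land=25.959, impact vy=-18.476
  bounce: vy ← 0.79·18.476 = 14.596
Arc 2: start y=0.000, vy=14.596 → t=2.919, apex=10.652, x_land=52.203, impact vy=-14.596
  bounce: vy ← 0.79·14.596 = 11.531
Arc 3: start y=0.000, vy=11.531 → t=2.306, apex=6.648, x_land=72.935, impact vy=-11.531
  bounce: vy ← 0.79·11.531 = 9.109
Arc 4: start y=0.000, vy=9.109 → t=1.822, apex=4.149, x_land=89.314, impact vy=-9.109
  bounce: vy ← 0.79·9.109 = 7.196
Arc 5: start y=0.000, vy=7.196 → t=1.439, apex=2.589, x_land=102.253, impact vy=-7.196
  bounce: vy ← 0.79·7.196 = 5.685
Arc 6: start y=0.000, vy=5.685 → t=1.137, apex=1.616, x_land=112.475, impact vy=-5.685
  bounce: vy ← 0.79·5.685 = 4.491
Arc 7: start y=0.000, vy=4.491 → t=0.898, apex=1.009, x_land=120.550, impact vy=-4.491
  bounce: vy ← 0.79·4.491 = 3.548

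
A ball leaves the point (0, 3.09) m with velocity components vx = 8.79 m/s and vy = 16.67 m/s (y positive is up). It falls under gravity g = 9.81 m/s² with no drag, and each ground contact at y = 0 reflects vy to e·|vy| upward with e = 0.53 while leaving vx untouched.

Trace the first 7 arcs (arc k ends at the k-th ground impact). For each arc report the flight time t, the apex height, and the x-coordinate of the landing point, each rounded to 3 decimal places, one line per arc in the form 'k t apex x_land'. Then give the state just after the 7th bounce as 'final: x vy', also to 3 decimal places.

1 3.575 17.254 31.422
2 1.988 4.847 48.897
3 1.054 1.361 58.159
4 0.558 0.382 63.068
5 0.296 0.107 65.669
6 0.157 0.030 67.048
7 0.083 0.008 67.779
final: 67.779 0.216

Arc 1: start y=3.090, vy=16.670 → t=3.575, apex=17.254, x_land=31.422, impact vy=-18.399
  bounce: vy ← 0.53·18.399 = 9.751
Arc 2: start y=0.000, vy=9.751 → t=1.988, apex=4.847, x_land=48.897, impact vy=-9.751
  bounce: vy ← 0.53·9.751 = 5.168
Arc 3: start y=0.000, vy=5.168 → t=1.054, apex=1.361, x_land=58.159, impact vy=-5.168
  bounce: vy ← 0.53·5.168 = 2.739
Arc 4: start y=0.000, vy=2.739 → t=0.558, apex=0.382, x_land=63.068, impact vy=-2.739
  bounce: vy ← 0.53·2.739 = 1.452
Arc 5: start y=0.000, vy=1.452 → t=0.296, apex=0.107, x_land=65.669, impact vy=-1.452
  bounce: vy ← 0.53·1.452 = 0.769
Arc 6: start y=0.000, vy=0.769 → t=0.157, apex=0.030, x_land=67.048, impact vy=-0.769
  bounce: vy ← 0.53·0.769 = 0.408
Arc 7: start y=0.000, vy=0.408 → t=0.083, apex=0.008, x_land=67.779, impact vy=-0.408
  bounce: vy ← 0.53·0.408 = 0.216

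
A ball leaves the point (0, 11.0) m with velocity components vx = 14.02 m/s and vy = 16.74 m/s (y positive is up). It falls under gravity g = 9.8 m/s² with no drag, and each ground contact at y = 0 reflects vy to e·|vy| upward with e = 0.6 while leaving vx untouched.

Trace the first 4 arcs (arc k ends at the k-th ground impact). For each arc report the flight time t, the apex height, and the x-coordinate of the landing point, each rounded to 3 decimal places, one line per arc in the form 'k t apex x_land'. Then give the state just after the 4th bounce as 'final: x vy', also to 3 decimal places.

Arc 1: start y=11.000, vy=16.740 → t=3.980, apex=25.297, x_land=55.804, impact vy=-22.267
  bounce: vy ← 0.6·22.267 = 13.360
Arc 2: start y=0.000, vy=13.360 → t=2.727, apex=9.107, x_land=94.031, impact vy=-13.360
  bounce: vy ← 0.6·13.360 = 8.016
Arc 3: start y=0.000, vy=8.016 → t=1.636, apex=3.279, x_land=116.967, impact vy=-8.016
  bounce: vy ← 0.6·8.016 = 4.810
Arc 4: start y=0.000, vy=4.810 → t=0.982, apex=1.180, x_land=130.729, impact vy=-4.810
  bounce: vy ← 0.6·4.810 = 2.886

1 3.980 25.297 55.804
2 2.727 9.107 94.031
3 1.636 3.279 116.967
4 0.982 1.180 130.729
final: 130.729 2.886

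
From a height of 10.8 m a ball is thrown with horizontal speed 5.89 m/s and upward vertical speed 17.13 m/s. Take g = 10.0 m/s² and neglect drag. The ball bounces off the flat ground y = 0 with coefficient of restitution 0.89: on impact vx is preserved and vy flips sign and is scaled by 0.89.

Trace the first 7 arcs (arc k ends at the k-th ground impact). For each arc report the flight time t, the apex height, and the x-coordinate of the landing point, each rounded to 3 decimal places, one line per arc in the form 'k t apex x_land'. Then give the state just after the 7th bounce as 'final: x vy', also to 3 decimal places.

Arc 1: start y=10.800, vy=17.130 → t=3.970, apex=25.472, x_land=23.384, impact vy=-22.571
  bounce: vy ← 0.89·22.571 = 20.088
Arc 2: start y=0.000, vy=20.088 → t=4.018, apex=20.176, x_land=47.047, impact vy=-20.088
  bounce: vy ← 0.89·20.088 = 17.878
Arc 3: start y=0.000, vy=17.878 → t=3.576, apex=15.982, x_land=68.108, impact vy=-17.878
  bounce: vy ← 0.89·17.878 = 15.912
Arc 4: start y=0.000, vy=15.912 → t=3.182, apex=12.659, x_land=86.852, impact vy=-15.912
  bounce: vy ← 0.89·15.912 = 14.161
Arc 5: start y=0.000, vy=14.161 → t=2.832, apex=10.027, x_land=103.534, impact vy=-14.161
  bounce: vy ← 0.89·14.161 = 12.604
Arc 6: start y=0.000, vy=12.604 → t=2.521, apex=7.943, x_land=118.381, impact vy=-12.604
  bounce: vy ← 0.89·12.604 = 11.217
Arc 7: start y=0.000, vy=11.217 → t=2.243, apex=6.291, x_land=131.595, impact vy=-11.217
  bounce: vy ← 0.89·11.217 = 9.983

1 3.970 25.472 23.384
2 4.018 20.176 47.047
3 3.576 15.982 68.108
4 3.182 12.659 86.852
5 2.832 10.027 103.534
6 2.521 7.943 118.381
7 2.243 6.291 131.595
final: 131.595 9.983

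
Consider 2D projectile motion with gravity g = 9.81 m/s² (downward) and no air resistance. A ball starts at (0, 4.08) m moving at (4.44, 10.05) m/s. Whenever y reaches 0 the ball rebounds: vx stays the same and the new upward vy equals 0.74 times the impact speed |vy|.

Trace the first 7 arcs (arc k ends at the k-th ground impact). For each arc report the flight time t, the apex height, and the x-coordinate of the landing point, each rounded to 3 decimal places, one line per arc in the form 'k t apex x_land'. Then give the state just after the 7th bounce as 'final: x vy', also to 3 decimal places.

Arc 1: start y=4.080, vy=10.050 → t=2.396, apex=9.228, x_land=10.639, impact vy=-13.456
  bounce: vy ← 0.74·13.456 = 9.957
Arc 2: start y=0.000, vy=9.957 → t=2.030, apex=5.053, x_land=19.652, impact vy=-9.957
  bounce: vy ← 0.74·9.957 = 7.368
Arc 3: start y=0.000, vy=7.368 → t=1.502, apex=2.767, x_land=26.322, impact vy=-7.368
  bounce: vy ← 0.74·7.368 = 5.453
Arc 4: start y=0.000, vy=5.453 → t=1.112, apex=1.515, x_land=31.257, impact vy=-5.453
  bounce: vy ← 0.74·5.453 = 4.035
Arc 5: start y=0.000, vy=4.035 → t=0.823, apex=0.830, x_land=34.909, impact vy=-4.035
  bounce: vy ← 0.74·4.035 = 2.986
Arc 6: start y=0.000, vy=2.986 → t=0.609, apex=0.454, x_land=37.612, impact vy=-2.986
  bounce: vy ← 0.74·2.986 = 2.209
Arc 7: start y=0.000, vy=2.209 → t=0.450, apex=0.249, x_land=39.612, impact vy=-2.209
  bounce: vy ← 0.74·2.209 = 1.635

1 2.396 9.228 10.639
2 2.030 5.053 19.652
3 1.502 2.767 26.322
4 1.112 1.515 31.257
5 0.823 0.830 34.909
6 0.609 0.454 37.612
7 0.450 0.249 39.612
final: 39.612 1.635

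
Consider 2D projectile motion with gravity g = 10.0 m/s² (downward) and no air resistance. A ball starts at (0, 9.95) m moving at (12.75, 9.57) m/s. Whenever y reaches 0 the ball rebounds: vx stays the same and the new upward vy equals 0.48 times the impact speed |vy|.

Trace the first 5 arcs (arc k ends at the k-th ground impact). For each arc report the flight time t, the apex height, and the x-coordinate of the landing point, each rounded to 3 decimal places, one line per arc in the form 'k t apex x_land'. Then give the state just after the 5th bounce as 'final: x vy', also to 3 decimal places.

1 2.662 14.529 33.936
2 1.636 3.348 54.801
3 0.786 0.771 64.816
4 0.377 0.178 69.624
5 0.181 0.041 71.931
final: 71.931 0.434

Arc 1: start y=9.950, vy=9.570 → t=2.662, apex=14.529, x_land=33.936, impact vy=-17.047
  bounce: vy ← 0.48·17.047 = 8.182
Arc 2: start y=0.000, vy=8.182 → t=1.636, apex=3.348, x_land=54.801, impact vy=-8.182
  bounce: vy ← 0.48·8.182 = 3.928
Arc 3: start y=0.000, vy=3.928 → t=0.786, apex=0.771, x_land=64.816, impact vy=-3.928
  bounce: vy ← 0.48·3.928 = 1.885
Arc 4: start y=0.000, vy=1.885 → t=0.377, apex=0.178, x_land=69.624, impact vy=-1.885
  bounce: vy ← 0.48·1.885 = 0.905
Arc 5: start y=0.000, vy=0.905 → t=0.181, apex=0.041, x_land=71.931, impact vy=-0.905
  bounce: vy ← 0.48·0.905 = 0.434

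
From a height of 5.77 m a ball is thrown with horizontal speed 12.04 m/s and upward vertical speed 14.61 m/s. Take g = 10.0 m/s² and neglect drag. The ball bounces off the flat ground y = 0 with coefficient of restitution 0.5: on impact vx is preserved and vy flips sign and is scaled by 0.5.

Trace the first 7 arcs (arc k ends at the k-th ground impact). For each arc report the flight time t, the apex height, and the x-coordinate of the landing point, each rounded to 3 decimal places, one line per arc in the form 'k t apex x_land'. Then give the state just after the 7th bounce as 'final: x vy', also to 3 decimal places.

Arc 1: start y=5.770, vy=14.610 → t=3.274, apex=16.443, x_land=39.424, impact vy=-18.134
  bounce: vy ← 0.5·18.134 = 9.067
Arc 2: start y=0.000, vy=9.067 → t=1.813, apex=4.111, x_land=61.258, impact vy=-9.067
  bounce: vy ← 0.5·9.067 = 4.534
Arc 3: start y=0.000, vy=4.534 → t=0.907, apex=1.028, x_land=72.175, impact vy=-4.534
  bounce: vy ← 0.5·4.534 = 2.267
Arc 4: start y=0.000, vy=2.267 → t=0.453, apex=0.257, x_land=77.633, impact vy=-2.267
  bounce: vy ← 0.5·2.267 = 1.133
Arc 5: start y=0.000, vy=1.133 → t=0.227, apex=0.064, x_land=80.362, impact vy=-1.133
  bounce: vy ← 0.5·1.133 = 0.567
Arc 6: start y=0.000, vy=0.567 → t=0.113, apex=0.016, x_land=81.727, impact vy=-0.567
  bounce: vy ← 0.5·0.567 = 0.283
Arc 7: start y=0.000, vy=0.283 → t=0.057, apex=0.004, x_land=82.409, impact vy=-0.283
  bounce: vy ← 0.5·0.283 = 0.142

1 3.274 16.443 39.424
2 1.813 4.111 61.258
3 0.907 1.028 72.175
4 0.453 0.257 77.633
5 0.227 0.064 80.362
6 0.113 0.016 81.727
7 0.057 0.004 82.409
final: 82.409 0.142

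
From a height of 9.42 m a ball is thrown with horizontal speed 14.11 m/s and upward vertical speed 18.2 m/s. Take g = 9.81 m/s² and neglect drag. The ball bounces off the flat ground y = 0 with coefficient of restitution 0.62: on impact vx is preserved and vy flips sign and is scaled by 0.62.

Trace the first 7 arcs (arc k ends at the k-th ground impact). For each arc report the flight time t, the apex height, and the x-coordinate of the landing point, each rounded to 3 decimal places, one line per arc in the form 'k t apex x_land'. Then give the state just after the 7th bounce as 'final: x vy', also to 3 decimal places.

1 4.171 26.303 58.852
2 2.871 10.111 99.368
3 1.780 3.887 124.488
4 1.104 1.494 140.063
5 0.684 0.574 149.719
6 0.424 0.221 155.706
7 0.263 0.085 159.418
final: 159.418 0.800

Arc 1: start y=9.420, vy=18.200 → t=4.171, apex=26.303, x_land=58.852, impact vy=-22.717
  bounce: vy ← 0.62·22.717 = 14.085
Arc 2: start y=0.000, vy=14.085 → t=2.871, apex=10.111, x_land=99.368, impact vy=-14.085
  bounce: vy ← 0.62·14.085 = 8.732
Arc 3: start y=0.000, vy=8.732 → t=1.780, apex=3.887, x_land=124.488, impact vy=-8.732
  bounce: vy ← 0.62·8.732 = 5.414
Arc 4: start y=0.000, vy=5.414 → t=1.104, apex=1.494, x_land=140.063, impact vy=-5.414
  bounce: vy ← 0.62·5.414 = 3.357
Arc 5: start y=0.000, vy=3.357 → t=0.684, apex=0.574, x_land=149.719, impact vy=-3.357
  bounce: vy ← 0.62·3.357 = 2.081
Arc 6: start y=0.000, vy=2.081 → t=0.424, apex=0.221, x_land=155.706, impact vy=-2.081
  bounce: vy ← 0.62·2.081 = 1.290
Arc 7: start y=0.000, vy=1.290 → t=0.263, apex=0.085, x_land=159.418, impact vy=-1.290
  bounce: vy ← 0.62·1.290 = 0.800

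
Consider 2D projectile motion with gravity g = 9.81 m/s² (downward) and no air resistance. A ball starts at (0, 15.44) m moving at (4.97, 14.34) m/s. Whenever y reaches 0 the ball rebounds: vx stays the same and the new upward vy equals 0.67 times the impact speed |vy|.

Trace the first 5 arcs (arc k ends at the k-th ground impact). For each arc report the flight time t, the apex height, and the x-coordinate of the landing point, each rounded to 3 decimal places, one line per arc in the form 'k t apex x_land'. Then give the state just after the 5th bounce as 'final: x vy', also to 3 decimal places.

Arc 1: start y=15.440, vy=14.340 → t=3.761, apex=25.921, x_land=18.690, impact vy=-22.551
  bounce: vy ← 0.67·22.551 = 15.109
Arc 2: start y=0.000, vy=15.109 → t=3.080, apex=11.636, x_land=34.000, impact vy=-15.109
  bounce: vy ← 0.67·15.109 = 10.123
Arc 3: start y=0.000, vy=10.123 → t=2.064, apex=5.223, x_land=44.257, impact vy=-10.123
  bounce: vy ← 0.67·10.123 = 6.783
Arc 4: start y=0.000, vy=6.783 → t=1.383, apex=2.345, x_land=51.130, impact vy=-6.783
  bounce: vy ← 0.67·6.783 = 4.544
Arc 5: start y=0.000, vy=4.544 → t=0.926, apex=1.053, x_land=55.734, impact vy=-4.544
  bounce: vy ← 0.67·4.544 = 3.045

1 3.761 25.921 18.690
2 3.080 11.636 34.000
3 2.064 5.223 44.257
4 1.383 2.345 51.130
5 0.926 1.053 55.734
final: 55.734 3.045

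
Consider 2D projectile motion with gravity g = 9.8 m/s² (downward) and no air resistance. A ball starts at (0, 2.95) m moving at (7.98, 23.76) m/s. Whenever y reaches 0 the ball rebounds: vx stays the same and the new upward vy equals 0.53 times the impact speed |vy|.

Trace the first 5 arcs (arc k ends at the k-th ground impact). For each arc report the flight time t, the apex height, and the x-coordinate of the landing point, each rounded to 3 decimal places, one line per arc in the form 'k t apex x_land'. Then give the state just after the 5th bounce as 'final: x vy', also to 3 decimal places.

Arc 1: start y=2.950, vy=23.760 → t=4.970, apex=31.753, x_land=39.661, impact vy=-24.947
  bounce: vy ← 0.53·24.947 = 13.222
Arc 2: start y=0.000, vy=13.222 → t=2.698, apex=8.919, x_land=61.194, impact vy=-13.222
  bounce: vy ← 0.53·13.222 = 7.008
Arc 3: start y=0.000, vy=7.008 → t=1.430, apex=2.505, x_land=72.607, impact vy=-7.008
  bounce: vy ← 0.53·7.008 = 3.714
Arc 4: start y=0.000, vy=3.714 → t=0.758, apex=0.704, x_land=78.655, impact vy=-3.714
  bounce: vy ← 0.53·3.714 = 1.968
Arc 5: start y=0.000, vy=1.968 → t=0.402, apex=0.198, x_land=81.861, impact vy=-1.968
  bounce: vy ← 0.53·1.968 = 1.043

1 4.970 31.753 39.661
2 2.698 8.919 61.194
3 1.430 2.505 72.607
4 0.758 0.704 78.655
5 0.402 0.198 81.861
final: 81.861 1.043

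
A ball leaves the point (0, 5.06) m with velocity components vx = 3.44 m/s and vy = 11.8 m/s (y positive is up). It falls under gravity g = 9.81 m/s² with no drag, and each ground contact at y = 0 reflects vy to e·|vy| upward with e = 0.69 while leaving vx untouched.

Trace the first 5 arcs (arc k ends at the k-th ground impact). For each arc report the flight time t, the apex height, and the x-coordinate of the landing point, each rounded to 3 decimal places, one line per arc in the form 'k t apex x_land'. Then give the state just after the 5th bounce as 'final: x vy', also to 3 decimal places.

Arc 1: start y=5.060, vy=11.800 → t=2.777, apex=12.157, x_land=9.553, impact vy=-15.444
  bounce: vy ← 0.69·15.444 = 10.656
Arc 2: start y=0.000, vy=10.656 → t=2.173, apex=5.788, x_land=17.027, impact vy=-10.656
  bounce: vy ← 0.69·10.656 = 7.353
Arc 3: start y=0.000, vy=7.353 → t=1.499, apex=2.756, x_land=22.184, impact vy=-7.353
  bounce: vy ← 0.69·7.353 = 5.073
Arc 4: start y=0.000, vy=5.073 → t=1.034, apex=1.312, x_land=25.742, impact vy=-5.073
  bounce: vy ← 0.69·5.073 = 3.501
Arc 5: start y=0.000, vy=3.501 → t=0.714, apex=0.625, x_land=28.197, impact vy=-3.501
  bounce: vy ← 0.69·3.501 = 2.415

1 2.777 12.157 9.553
2 2.173 5.788 17.027
3 1.499 2.756 22.184
4 1.034 1.312 25.742
5 0.714 0.625 28.197
final: 28.197 2.415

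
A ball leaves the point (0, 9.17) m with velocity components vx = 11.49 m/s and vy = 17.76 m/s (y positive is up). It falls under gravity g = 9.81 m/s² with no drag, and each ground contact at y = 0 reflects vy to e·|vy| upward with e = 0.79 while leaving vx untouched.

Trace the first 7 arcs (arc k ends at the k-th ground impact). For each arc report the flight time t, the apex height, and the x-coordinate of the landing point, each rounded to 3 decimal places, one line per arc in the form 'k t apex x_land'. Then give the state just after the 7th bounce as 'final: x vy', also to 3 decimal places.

1 4.079 25.246 46.869
2 3.585 15.756 88.056
3 2.832 9.833 120.593
4 2.237 6.137 146.298
5 1.767 3.830 166.604
6 1.396 2.390 182.647
7 1.103 1.492 195.320
final: 195.320 4.274

Arc 1: start y=9.170, vy=17.760 → t=4.079, apex=25.246, x_land=46.869, impact vy=-22.256
  bounce: vy ← 0.79·22.256 = 17.582
Arc 2: start y=0.000, vy=17.582 → t=3.585, apex=15.756, x_land=88.056, impact vy=-17.582
  bounce: vy ← 0.79·17.582 = 13.890
Arc 3: start y=0.000, vy=13.890 → t=2.832, apex=9.833, x_land=120.593, impact vy=-13.890
  bounce: vy ← 0.79·13.890 = 10.973
Arc 4: start y=0.000, vy=10.973 → t=2.237, apex=6.137, x_land=146.298, impact vy=-10.973
  bounce: vy ← 0.79·10.973 = 8.669
Arc 5: start y=0.000, vy=8.669 → t=1.767, apex=3.830, x_land=166.604, impact vy=-8.669
  bounce: vy ← 0.79·8.669 = 6.848
Arc 6: start y=0.000, vy=6.848 → t=1.396, apex=2.390, x_land=182.647, impact vy=-6.848
  bounce: vy ← 0.79·6.848 = 5.410
Arc 7: start y=0.000, vy=5.410 → t=1.103, apex=1.492, x_land=195.320, impact vy=-5.410
  bounce: vy ← 0.79·5.410 = 4.274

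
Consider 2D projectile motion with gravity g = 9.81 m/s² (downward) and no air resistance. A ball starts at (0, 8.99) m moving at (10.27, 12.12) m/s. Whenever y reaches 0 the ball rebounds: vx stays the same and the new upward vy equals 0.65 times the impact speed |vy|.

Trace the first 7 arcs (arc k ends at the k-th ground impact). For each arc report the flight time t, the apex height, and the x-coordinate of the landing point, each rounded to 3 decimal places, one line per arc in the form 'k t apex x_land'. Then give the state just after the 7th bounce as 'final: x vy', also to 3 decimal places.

1 3.068 16.477 31.511
2 2.383 6.962 55.981
3 1.549 2.941 71.887
4 1.007 1.243 82.225
5 0.654 0.525 88.945
6 0.425 0.222 93.313
7 0.276 0.094 96.153
final: 96.153 0.881

Arc 1: start y=8.990, vy=12.120 → t=3.068, apex=16.477, x_land=31.511, impact vy=-17.980
  bounce: vy ← 0.65·17.980 = 11.687
Arc 2: start y=0.000, vy=11.687 → t=2.383, apex=6.962, x_land=55.981, impact vy=-11.687
  bounce: vy ← 0.65·11.687 = 7.597
Arc 3: start y=0.000, vy=7.597 → t=1.549, apex=2.941, x_land=71.887, impact vy=-7.597
  bounce: vy ← 0.65·7.597 = 4.938
Arc 4: start y=0.000, vy=4.938 → t=1.007, apex=1.243, x_land=82.225, impact vy=-4.938
  bounce: vy ← 0.65·4.938 = 3.210
Arc 5: start y=0.000, vy=3.210 → t=0.654, apex=0.525, x_land=88.945, impact vy=-3.210
  bounce: vy ← 0.65·3.210 = 2.086
Arc 6: start y=0.000, vy=2.086 → t=0.425, apex=0.222, x_land=93.313, impact vy=-2.086
  bounce: vy ← 0.65·2.086 = 1.356
Arc 7: start y=0.000, vy=1.356 → t=0.276, apex=0.094, x_land=96.153, impact vy=-1.356
  bounce: vy ← 0.65·1.356 = 0.881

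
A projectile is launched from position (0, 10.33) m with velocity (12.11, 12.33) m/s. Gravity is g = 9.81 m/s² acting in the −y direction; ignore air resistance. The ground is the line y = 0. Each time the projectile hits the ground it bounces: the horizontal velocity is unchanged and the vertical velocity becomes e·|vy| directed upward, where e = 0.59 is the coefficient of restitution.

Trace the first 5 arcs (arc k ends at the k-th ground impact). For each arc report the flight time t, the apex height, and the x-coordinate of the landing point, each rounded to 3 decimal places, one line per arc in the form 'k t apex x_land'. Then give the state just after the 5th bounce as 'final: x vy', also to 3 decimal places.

1 3.177 18.079 38.470
2 2.265 6.293 65.904
3 1.337 2.191 82.090
4 0.789 0.763 91.640
5 0.465 0.265 97.274
final: 97.274 1.346

Arc 1: start y=10.330, vy=12.330 → t=3.177, apex=18.079, x_land=38.470, impact vy=-18.834
  bounce: vy ← 0.59·18.834 = 11.112
Arc 2: start y=0.000, vy=11.112 → t=2.265, apex=6.293, x_land=65.904, impact vy=-11.112
  bounce: vy ← 0.59·11.112 = 6.556
Arc 3: start y=0.000, vy=6.556 → t=1.337, apex=2.191, x_land=82.090, impact vy=-6.556
  bounce: vy ← 0.59·6.556 = 3.868
Arc 4: start y=0.000, vy=3.868 → t=0.789, apex=0.763, x_land=91.640, impact vy=-3.868
  bounce: vy ← 0.59·3.868 = 2.282
Arc 5: start y=0.000, vy=2.282 → t=0.465, apex=0.265, x_land=97.274, impact vy=-2.282
  bounce: vy ← 0.59·2.282 = 1.346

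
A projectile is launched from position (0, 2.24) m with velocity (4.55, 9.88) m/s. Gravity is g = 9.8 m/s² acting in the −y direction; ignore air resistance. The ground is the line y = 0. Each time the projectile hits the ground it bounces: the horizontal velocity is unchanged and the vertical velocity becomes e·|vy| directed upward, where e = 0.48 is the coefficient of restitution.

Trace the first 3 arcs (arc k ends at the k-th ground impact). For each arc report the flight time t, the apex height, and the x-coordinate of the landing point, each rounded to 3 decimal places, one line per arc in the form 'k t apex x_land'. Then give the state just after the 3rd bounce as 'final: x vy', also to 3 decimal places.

Arc 1: start y=2.240, vy=9.880 → t=2.222, apex=7.220, x_land=10.110, impact vy=-11.896
  bounce: vy ← 0.48·11.896 = 5.710
Arc 2: start y=0.000, vy=5.710 → t=1.165, apex=1.664, x_land=15.413, impact vy=-5.710
  bounce: vy ← 0.48·5.710 = 2.741
Arc 3: start y=0.000, vy=2.741 → t=0.559, apex=0.383, x_land=17.958, impact vy=-2.741
  bounce: vy ← 0.48·2.741 = 1.316

1 2.222 7.220 10.110
2 1.165 1.664 15.413
3 0.559 0.383 17.958
final: 17.958 1.316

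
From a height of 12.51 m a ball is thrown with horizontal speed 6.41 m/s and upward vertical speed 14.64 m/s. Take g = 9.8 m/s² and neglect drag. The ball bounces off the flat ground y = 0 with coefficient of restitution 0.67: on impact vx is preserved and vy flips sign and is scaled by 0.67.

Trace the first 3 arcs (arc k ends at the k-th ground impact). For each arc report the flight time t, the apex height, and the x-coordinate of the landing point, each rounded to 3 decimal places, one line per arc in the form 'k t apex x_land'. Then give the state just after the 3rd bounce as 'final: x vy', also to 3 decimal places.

1 3.681 23.445 23.597
2 2.931 10.525 42.385
3 1.964 4.724 54.974
final: 54.974 6.447

Arc 1: start y=12.510, vy=14.640 → t=3.681, apex=23.445, x_land=23.597, impact vy=-21.437
  bounce: vy ← 0.67·21.437 = 14.362
Arc 2: start y=0.000, vy=14.362 → t=2.931, apex=10.525, x_land=42.385, impact vy=-14.362
  bounce: vy ← 0.67·14.362 = 9.623
Arc 3: start y=0.000, vy=9.623 → t=1.964, apex=4.724, x_land=54.974, impact vy=-9.623
  bounce: vy ← 0.67·9.623 = 6.447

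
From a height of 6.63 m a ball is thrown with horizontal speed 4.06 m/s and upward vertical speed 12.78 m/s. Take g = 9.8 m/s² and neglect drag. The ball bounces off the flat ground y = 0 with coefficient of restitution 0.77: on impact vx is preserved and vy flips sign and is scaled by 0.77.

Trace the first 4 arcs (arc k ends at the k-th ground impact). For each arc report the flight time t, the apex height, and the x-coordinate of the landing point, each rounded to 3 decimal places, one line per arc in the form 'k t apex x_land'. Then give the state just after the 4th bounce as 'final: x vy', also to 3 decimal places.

Arc 1: start y=6.630, vy=12.780 → t=3.052, apex=14.963, x_land=12.389, impact vy=-17.125
  bounce: vy ← 0.77·17.125 = 13.186
Arc 2: start y=0.000, vy=13.186 → t=2.691, apex=8.872, x_land=23.315, impact vy=-13.186
  bounce: vy ← 0.77·13.186 = 10.154
Arc 3: start y=0.000, vy=10.154 → t=2.072, apex=5.260, x_land=31.728, impact vy=-10.154
  bounce: vy ← 0.77·10.154 = 7.818
Arc 4: start y=0.000, vy=7.818 → t=1.596, apex=3.119, x_land=38.206, impact vy=-7.818
  bounce: vy ← 0.77·7.818 = 6.020

1 3.052 14.963 12.389
2 2.691 8.872 23.315
3 2.072 5.260 31.728
4 1.596 3.119 38.206
final: 38.206 6.020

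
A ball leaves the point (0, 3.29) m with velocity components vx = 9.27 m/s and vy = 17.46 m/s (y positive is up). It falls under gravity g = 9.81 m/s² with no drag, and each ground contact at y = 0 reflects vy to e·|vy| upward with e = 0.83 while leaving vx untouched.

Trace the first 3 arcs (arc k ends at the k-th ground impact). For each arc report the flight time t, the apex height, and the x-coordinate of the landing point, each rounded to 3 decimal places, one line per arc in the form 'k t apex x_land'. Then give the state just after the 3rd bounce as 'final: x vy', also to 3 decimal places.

Arc 1: start y=3.290, vy=17.460 → t=3.739, apex=18.828, x_land=34.661, impact vy=-19.220
  bounce: vy ← 0.83·19.220 = 15.952
Arc 2: start y=0.000, vy=15.952 → t=3.252, apex=12.970, x_land=64.809, impact vy=-15.952
  bounce: vy ← 0.83·15.952 = 13.241
Arc 3: start y=0.000, vy=13.241 → t=2.699, apex=8.935, x_land=89.833, impact vy=-13.241
  bounce: vy ← 0.83·13.241 = 10.990

1 3.739 18.828 34.661
2 3.252 12.970 64.809
3 2.699 8.935 89.833
final: 89.833 10.990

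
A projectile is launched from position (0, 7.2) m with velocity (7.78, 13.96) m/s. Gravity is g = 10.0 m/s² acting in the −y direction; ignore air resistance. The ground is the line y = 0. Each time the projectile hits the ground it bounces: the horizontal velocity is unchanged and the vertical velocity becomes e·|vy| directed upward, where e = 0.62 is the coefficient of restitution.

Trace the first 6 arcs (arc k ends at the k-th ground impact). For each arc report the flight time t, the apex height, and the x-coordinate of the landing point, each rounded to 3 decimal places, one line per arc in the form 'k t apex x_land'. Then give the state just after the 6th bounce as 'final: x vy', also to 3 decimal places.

Arc 1: start y=7.200, vy=13.960 → t=3.237, apex=16.944, x_land=25.183, impact vy=-18.409
  bounce: vy ← 0.62·18.409 = 11.413
Arc 2: start y=0.000, vy=11.413 → t=2.283, apex=6.513, x_land=42.942, impact vy=-11.413
  bounce: vy ← 0.62·11.413 = 7.076
Arc 3: start y=0.000, vy=7.076 → t=1.415, apex=2.504, x_land=53.953, impact vy=-7.076
  bounce: vy ← 0.62·7.076 = 4.387
Arc 4: start y=0.000, vy=4.387 → t=0.877, apex=0.962, x_land=60.780, impact vy=-4.387
  bounce: vy ← 0.62·4.387 = 2.720
Arc 5: start y=0.000, vy=2.720 → t=0.544, apex=0.370, x_land=65.012, impact vy=-2.720
  bounce: vy ← 0.62·2.720 = 1.686
Arc 6: start y=0.000, vy=1.686 → t=0.337, apex=0.142, x_land=67.636, impact vy=-1.686
  bounce: vy ← 0.62·1.686 = 1.046

1 3.237 16.944 25.183
2 2.283 6.513 42.942
3 1.415 2.504 53.953
4 0.877 0.962 60.780
5 0.544 0.370 65.012
6 0.337 0.142 67.636
final: 67.636 1.046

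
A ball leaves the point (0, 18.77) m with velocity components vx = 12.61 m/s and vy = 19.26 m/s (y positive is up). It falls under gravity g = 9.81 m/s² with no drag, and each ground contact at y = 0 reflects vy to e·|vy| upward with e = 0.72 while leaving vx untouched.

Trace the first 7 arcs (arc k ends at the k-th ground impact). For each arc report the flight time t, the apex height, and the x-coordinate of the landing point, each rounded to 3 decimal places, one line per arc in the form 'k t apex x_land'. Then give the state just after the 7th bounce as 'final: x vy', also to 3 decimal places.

1 4.735 37.677 59.706
2 3.991 19.532 110.032
3 2.874 10.125 146.267
4 2.069 5.249 172.356
5 1.490 2.721 191.140
6 1.073 1.411 204.665
7 0.772 0.731 214.403
final: 214.403 2.727

Arc 1: start y=18.770, vy=19.260 → t=4.735, apex=37.677, x_land=59.706, impact vy=-27.189
  bounce: vy ← 0.72·27.189 = 19.576
Arc 2: start y=0.000, vy=19.576 → t=3.991, apex=19.532, x_land=110.032, impact vy=-19.576
  bounce: vy ← 0.72·19.576 = 14.095
Arc 3: start y=0.000, vy=14.095 → t=2.874, apex=10.125, x_land=146.267, impact vy=-14.095
  bounce: vy ← 0.72·14.095 = 10.148
Arc 4: start y=0.000, vy=10.148 → t=2.069, apex=5.249, x_land=172.356, impact vy=-10.148
  bounce: vy ← 0.72·10.148 = 7.307
Arc 5: start y=0.000, vy=7.307 → t=1.490, apex=2.721, x_land=191.140, impact vy=-7.307
  bounce: vy ← 0.72·7.307 = 5.261
Arc 6: start y=0.000, vy=5.261 → t=1.073, apex=1.411, x_land=204.665, impact vy=-5.261
  bounce: vy ← 0.72·5.261 = 3.788
Arc 7: start y=0.000, vy=3.788 → t=0.772, apex=0.731, x_land=214.403, impact vy=-3.788
  bounce: vy ← 0.72·3.788 = 2.727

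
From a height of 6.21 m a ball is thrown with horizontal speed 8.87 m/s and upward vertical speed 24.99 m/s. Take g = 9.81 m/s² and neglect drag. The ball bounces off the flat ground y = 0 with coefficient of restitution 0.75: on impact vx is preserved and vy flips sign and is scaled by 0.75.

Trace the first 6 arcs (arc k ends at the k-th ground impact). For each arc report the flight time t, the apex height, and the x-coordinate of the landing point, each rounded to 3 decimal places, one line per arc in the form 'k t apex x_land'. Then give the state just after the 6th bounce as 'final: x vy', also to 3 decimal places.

1 5.332 38.040 47.297
2 4.177 21.397 84.349
3 3.133 12.036 112.138
4 2.350 6.770 132.980
5 1.762 3.808 148.612
6 1.322 2.142 160.335
final: 160.335 4.862

Arc 1: start y=6.210, vy=24.990 → t=5.332, apex=38.040, x_land=47.297, impact vy=-27.319
  bounce: vy ← 0.75·27.319 = 20.489
Arc 2: start y=0.000, vy=20.489 → t=4.177, apex=21.397, x_land=84.349, impact vy=-20.489
  bounce: vy ← 0.75·20.489 = 15.367
Arc 3: start y=0.000, vy=15.367 → t=3.133, apex=12.036, x_land=112.138, impact vy=-15.367
  bounce: vy ← 0.75·15.367 = 11.525
Arc 4: start y=0.000, vy=11.525 → t=2.350, apex=6.770, x_land=132.980, impact vy=-11.525
  bounce: vy ← 0.75·11.525 = 8.644
Arc 5: start y=0.000, vy=8.644 → t=1.762, apex=3.808, x_land=148.612, impact vy=-8.644
  bounce: vy ← 0.75·8.644 = 6.483
Arc 6: start y=0.000, vy=6.483 → t=1.322, apex=2.142, x_land=160.335, impact vy=-6.483
  bounce: vy ← 0.75·6.483 = 4.862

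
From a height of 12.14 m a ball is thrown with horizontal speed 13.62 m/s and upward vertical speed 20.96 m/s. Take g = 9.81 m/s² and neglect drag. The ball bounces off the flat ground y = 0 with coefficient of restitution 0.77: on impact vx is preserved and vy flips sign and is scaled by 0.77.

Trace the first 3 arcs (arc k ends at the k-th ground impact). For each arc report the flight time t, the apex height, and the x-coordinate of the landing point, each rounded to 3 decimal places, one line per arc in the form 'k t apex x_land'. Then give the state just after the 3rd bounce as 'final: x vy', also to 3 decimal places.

1 4.790 34.532 65.239
2 4.086 20.474 120.891
3 3.146 12.139 163.744
final: 163.744 11.883

Arc 1: start y=12.140, vy=20.960 → t=4.790, apex=34.532, x_land=65.239, impact vy=-26.029
  bounce: vy ← 0.77·26.029 = 20.042
Arc 2: start y=0.000, vy=20.042 → t=4.086, apex=20.474, x_land=120.891, impact vy=-20.042
  bounce: vy ← 0.77·20.042 = 15.433
Arc 3: start y=0.000, vy=15.433 → t=3.146, apex=12.139, x_land=163.744, impact vy=-15.433
  bounce: vy ← 0.77·15.433 = 11.883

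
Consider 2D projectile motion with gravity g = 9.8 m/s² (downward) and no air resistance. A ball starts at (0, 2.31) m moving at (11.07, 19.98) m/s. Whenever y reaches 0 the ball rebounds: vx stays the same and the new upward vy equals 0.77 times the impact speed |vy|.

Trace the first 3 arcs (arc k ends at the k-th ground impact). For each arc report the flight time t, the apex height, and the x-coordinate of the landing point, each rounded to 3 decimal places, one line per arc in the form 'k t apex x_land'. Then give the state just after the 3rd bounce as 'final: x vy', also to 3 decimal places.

Arc 1: start y=2.310, vy=19.980 → t=4.190, apex=22.677, x_land=46.384, impact vy=-21.083
  bounce: vy ← 0.77·21.083 = 16.234
Arc 2: start y=0.000, vy=16.234 → t=3.313, apex=13.445, x_land=83.059, impact vy=-16.234
  bounce: vy ← 0.77·16.234 = 12.500
Arc 3: start y=0.000, vy=12.500 → t=2.551, apex=7.972, x_land=111.298, impact vy=-12.500
  bounce: vy ← 0.77·12.500 = 9.625

1 4.190 22.677 46.384
2 3.313 13.445 83.059
3 2.551 7.972 111.298
final: 111.298 9.625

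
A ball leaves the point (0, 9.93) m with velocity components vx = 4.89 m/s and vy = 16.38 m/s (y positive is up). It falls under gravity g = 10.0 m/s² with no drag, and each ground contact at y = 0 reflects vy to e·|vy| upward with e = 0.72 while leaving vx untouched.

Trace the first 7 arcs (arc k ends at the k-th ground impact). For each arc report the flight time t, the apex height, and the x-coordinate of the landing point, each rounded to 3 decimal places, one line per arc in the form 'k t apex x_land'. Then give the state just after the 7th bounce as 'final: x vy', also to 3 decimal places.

Arc 1: start y=9.930, vy=16.380 → t=3.799, apex=23.345, x_land=18.576, impact vy=-21.608
  bounce: vy ← 0.72·21.608 = 15.558
Arc 2: start y=0.000, vy=15.558 → t=3.112, apex=12.102, x_land=33.792, impact vy=-15.558
  bounce: vy ← 0.72·15.558 = 11.202
Arc 3: start y=0.000, vy=11.202 → t=2.240, apex=6.274, x_land=44.747, impact vy=-11.202
  bounce: vy ← 0.72·11.202 = 8.065
Arc 4: start y=0.000, vy=8.065 → t=1.613, apex=3.252, x_land=52.634, impact vy=-8.065
  bounce: vy ← 0.72·8.065 = 5.807
Arc 5: start y=0.000, vy=5.807 → t=1.161, apex=1.686, x_land=58.314, impact vy=-5.807
  bounce: vy ← 0.72·5.807 = 4.181
Arc 6: start y=0.000, vy=4.181 → t=0.836, apex=0.874, x_land=62.403, impact vy=-4.181
  bounce: vy ← 0.72·4.181 = 3.010
Arc 7: start y=0.000, vy=3.010 → t=0.602, apex=0.453, x_land=65.347, impact vy=-3.010
  bounce: vy ← 0.72·3.010 = 2.167

1 3.799 23.345 18.576
2 3.112 12.102 33.792
3 2.240 6.274 44.747
4 1.613 3.252 52.634
5 1.161 1.686 58.314
6 0.836 0.874 62.403
7 0.602 0.453 65.347
final: 65.347 2.167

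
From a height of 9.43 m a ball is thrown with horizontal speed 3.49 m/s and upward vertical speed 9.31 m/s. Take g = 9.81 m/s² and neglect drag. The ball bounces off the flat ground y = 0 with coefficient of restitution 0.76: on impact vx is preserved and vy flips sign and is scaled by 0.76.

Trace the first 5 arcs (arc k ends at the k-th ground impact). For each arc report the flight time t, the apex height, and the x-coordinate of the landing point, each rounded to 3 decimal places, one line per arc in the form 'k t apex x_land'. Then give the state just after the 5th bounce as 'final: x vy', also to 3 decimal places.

Arc 1: start y=9.430, vy=9.310 → t=2.629, apex=13.848, x_land=9.176, impact vy=-16.483
  bounce: vy ← 0.76·16.483 = 12.527
Arc 2: start y=0.000, vy=12.527 → t=2.554, apex=7.998, x_land=18.089, impact vy=-12.527
  bounce: vy ← 0.76·12.527 = 9.521
Arc 3: start y=0.000, vy=9.521 → t=1.941, apex=4.620, x_land=24.864, impact vy=-9.521
  bounce: vy ← 0.76·9.521 = 7.236
Arc 4: start y=0.000, vy=7.236 → t=1.475, apex=2.668, x_land=30.012, impact vy=-7.236
  bounce: vy ← 0.76·7.236 = 5.499
Arc 5: start y=0.000, vy=5.499 → t=1.121, apex=1.541, x_land=33.925, impact vy=-5.499
  bounce: vy ← 0.76·5.499 = 4.179

1 2.629 13.848 9.176
2 2.554 7.998 18.089
3 1.941 4.620 24.864
4 1.475 2.668 30.012
5 1.121 1.541 33.925
final: 33.925 4.179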